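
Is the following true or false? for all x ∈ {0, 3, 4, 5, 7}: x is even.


Evaluate the predicate on each element: 0:T, 3:F, 4:T, 5:F, 7:F.
Counterexample x = 3 fails the predicate.

F


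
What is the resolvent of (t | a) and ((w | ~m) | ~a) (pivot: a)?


The clauses contain complementary literals a and ~a.
Resolution eliminates this pair and disjoins the remaining literals (merging duplicates).

((t | w) | ~m)


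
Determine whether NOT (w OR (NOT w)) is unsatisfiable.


Truth table over {w}:
w | φ
-----
F | F
T | F
Every row is false.

Yes, it is a contradiction.


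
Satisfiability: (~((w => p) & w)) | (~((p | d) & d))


Search for a satisfying assignment over {d, p, w}.
Try d=False, p=False, w=False: the formula evaluates to True.
A satisfying assignment exists.

Satisfiable.


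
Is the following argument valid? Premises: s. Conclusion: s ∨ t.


This matches the form of disjunction introduction: the conclusion follows in every model of the premises.

Valid.


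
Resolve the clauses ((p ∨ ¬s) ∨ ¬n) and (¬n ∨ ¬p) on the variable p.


The clauses contain complementary literals p and ¬p.
Resolution eliminates this pair and disjoins the remaining literals (merging duplicates).

(¬n ∨ ¬s)


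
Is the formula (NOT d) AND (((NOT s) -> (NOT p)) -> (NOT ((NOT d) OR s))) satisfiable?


Search for a satisfying assignment over {d, p, s}.
Try d=F, p=T, s=F: the formula evaluates to T.
A satisfying assignment exists.

Satisfiable.


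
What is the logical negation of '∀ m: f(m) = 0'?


¬(∀ x: φ) = ∃ x: ¬φ, and ¬(∃ x: φ) = ∀ x: ¬φ.
Apply to the universal statement.

∃ m: ¬(f(m) = 0)


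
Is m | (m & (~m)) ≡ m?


Compare truth tables:
m | φ | ψ
---------
False | False | False
True | True | True
The columns φ and ψ agree on every row.

Yes, they are logically equivalent.


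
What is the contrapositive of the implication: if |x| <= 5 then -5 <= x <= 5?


The contrapositive of (P → Q) is (¬Q → ¬P); it is logically equivalent to the original.
Here P = '|x| <= 5' and Q = '-5 <= x <= 5'.

If not (-5 <= x <= 5), then not (|x| <= 5).


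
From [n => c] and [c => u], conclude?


Hypothetical syllogism: from (P → Q) and (Q → R), infer (P → R).
Chain the two implications through the shared middle term 'c'.

n => u


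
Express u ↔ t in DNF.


Step 1: u ↔ t is true exactly when both agree: (u ∧ t) ∨ (¬u ∧ ¬t).

(u ∧ t) ∨ ((¬u) ∧ (¬t))


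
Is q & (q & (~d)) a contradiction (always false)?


Truth table over {d, q}:
d | q | φ
---------
False | False | False
True | False | False
False | True | True
True | True | False
Satisfying assignment at row 3: d=False, q=True gives True.

No, it is not a contradiction.


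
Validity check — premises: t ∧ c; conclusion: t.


This matches the form of conjunction elimination: the conclusion follows in every model of the premises.

Valid.


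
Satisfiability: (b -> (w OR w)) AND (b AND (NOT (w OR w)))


Check all 4 assignments over {b, w}:
b | w | φ
---------
F | F | F
T | F | F
F | T | F
T | T | F
No assignment makes the formula true.

Unsatisfiable.


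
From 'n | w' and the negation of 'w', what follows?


Disjunctive syllogism: from (P ∨ Q) and ¬P, infer Q.
One disjunct, 'w', is ruled out; the other must hold.

n


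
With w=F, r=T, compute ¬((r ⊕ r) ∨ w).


Substitute w=F, r=T:
r ⊕ r = T ⊕ T = F
(r ⊕ r) ∨ w = F ∨ F = F
¬((r ⊕ r) ∨ w) = T

T


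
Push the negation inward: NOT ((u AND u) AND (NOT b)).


De Morgan: the negation of a conjunction is the disjunction of the negations.
Distribute NOT across AND, flipping it to OR, and negate each literal.

((NOT u) OR (NOT u)) OR b


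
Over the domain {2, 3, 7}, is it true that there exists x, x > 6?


Evaluate the predicate on each element: 2:F, 3:F, 7:T.
Witness x = 7 satisfies the predicate.

T


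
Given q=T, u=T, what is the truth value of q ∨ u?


Disjunction is false only when both operands are false.
Substitute: q=T, u=T.
T ∨ T evaluates to T.

T


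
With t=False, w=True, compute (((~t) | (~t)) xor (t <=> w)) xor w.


Substitute t=False, w=True:
~t = True
~t = True
(~t) | (~t) = True | True = True
t <=> w = False <=> True = False
((~t) | (~t)) xor (t <=> w) = True xor False = True
(((~t) | (~t)) xor (t <=> w)) xor w = True xor True = False

False


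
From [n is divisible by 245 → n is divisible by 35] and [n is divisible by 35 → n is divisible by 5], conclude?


Hypothetical syllogism: from (P → Q) and (Q → R), infer (P → R).
Chain the two implications through the shared middle term 'n is divisible by 35'.

n is divisible by 245 → n is divisible by 5


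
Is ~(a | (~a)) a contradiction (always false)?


Truth table over {a}:
a | φ
-----
False | False
True | False
Every row is false.

Yes, it is a contradiction.


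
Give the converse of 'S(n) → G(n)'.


The converse of (P → Q) is (Q → P). It is not in general equivalent to the original.
Here P = 'S(n)' and Q = 'G(n)'.

If G(n), then S(n).


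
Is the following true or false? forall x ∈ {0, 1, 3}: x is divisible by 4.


Evaluate the predicate on each element: 0:True, 1:False, 3:False.
Counterexample x = 1 fails the predicate.

False


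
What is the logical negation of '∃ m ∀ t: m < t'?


Negation flips each quantifier (∀↔∃) and negates the inner predicate.
¬(∃ m ∀ t: φ) = ∀ m ∃ t: ¬φ.

∀ m ∃ t: ¬(m < t)


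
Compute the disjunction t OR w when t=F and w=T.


Disjunction is false only when both operands are false.
Substitute: t=F, w=T.
F OR T evaluates to T.

T


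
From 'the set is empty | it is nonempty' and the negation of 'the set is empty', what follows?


Disjunctive syllogism: from (P ∨ Q) and ¬P, infer Q.
One disjunct, 'the set is empty', is ruled out; the other must hold.

it is nonempty


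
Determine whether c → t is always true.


Build the truth table over {c, t}:
c | t | φ
---------
F | F | T
T | F | F
F | T | T
T | T | T
Counterexample at row 2: with c=T, t=F, the formula is F.

No, it is not a tautology.


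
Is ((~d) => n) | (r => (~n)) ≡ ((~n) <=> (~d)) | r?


Compare truth tables:
d | n | r | φ | ψ
-----------------
False | False | False | True | True
True | False | False | True | False
False | True | False | True | False
True | True | False | True | True
False | False | True | True | True
True | False | True | True | True
False | True | True | True | True
True | True | True | True | True
They differ at row 2 (d=True, n=False, r=False): φ=True but ψ=False.

No, they are not logically equivalent.


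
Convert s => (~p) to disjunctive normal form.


Step 1: Rewrite s → (¬p) as ¬s ∨ (¬p).

(~s) | (~p)


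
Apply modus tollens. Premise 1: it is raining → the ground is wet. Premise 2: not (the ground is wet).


Modus tollens: from (P → Q) and ¬Q, infer ¬P.
Q = 'the ground is wet' is denied; since P → Q, P must also fail.

Not (it is raining).


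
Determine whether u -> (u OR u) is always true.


Build the truth table over {u}:
u | φ
-----
F | T
T | T
Every row evaluates to true.

Yes, it is a tautology.


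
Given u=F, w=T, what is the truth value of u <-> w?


Biconditional is true when both operands have the same truth value.
Substitute: u=F, w=T.
F <-> T evaluates to F.

F


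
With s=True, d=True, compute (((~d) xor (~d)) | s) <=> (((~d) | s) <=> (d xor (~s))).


Substitute s=True, d=True:
~d = False
~d = False
(~d) xor (~d) = False xor False = False
((~d) xor (~d)) | s = False | True = True
~d = False
(~d) | s = False | True = True
~s = False
d xor (~s) = True xor False = True
((~d) | s) <=> (d xor (~s)) = True <=> True = True
(((~d) xor (~d)) | s) <=> (((~d) | s) <=> (d xor (~s))) = True <=> True = True

True


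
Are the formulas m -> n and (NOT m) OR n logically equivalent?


Compare truth tables:
m | n | φ | ψ
-------------
F | F | T | T
T | F | F | F
F | T | T | T
T | T | T | T
The columns φ and ψ agree on every row.

Yes, they are logically equivalent.


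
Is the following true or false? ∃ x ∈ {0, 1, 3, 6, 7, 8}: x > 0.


Evaluate the predicate on each element: 0:F, 1:T, 3:T, 6:T, 7:T, 8:T.
Witness x = 1 satisfies the predicate.

T


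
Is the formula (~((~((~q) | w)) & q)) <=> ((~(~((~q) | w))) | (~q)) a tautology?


Build the truth table over {q, w}:
q | w | φ
---------
False | False | True
True | False | True
False | True | True
True | True | True
Every row evaluates to true.

Yes, it is a tautology.


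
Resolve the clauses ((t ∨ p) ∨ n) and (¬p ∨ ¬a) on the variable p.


The clauses contain complementary literals p and ¬p.
Resolution eliminates this pair and disjoins the remaining literals (merging duplicates).

((n ∨ t) ∨ ¬a)


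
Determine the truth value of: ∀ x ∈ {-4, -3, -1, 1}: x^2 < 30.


Evaluate the predicate on each element: -4:T, -3:T, -1:T, 1:T.
Every element satisfies the predicate.

T


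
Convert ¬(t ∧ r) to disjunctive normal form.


Step 1: Apply De Morgan: ¬(t ∧ r) = ¬t ∨ ¬r.

(¬t) ∨ (¬r)


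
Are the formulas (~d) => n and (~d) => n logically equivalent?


Compare truth tables:
d | n | φ | ψ
-------------
False | False | False | False
True | False | True | True
False | True | True | True
True | True | True | True
The columns φ and ψ agree on every row.

Yes, they are logically equivalent.


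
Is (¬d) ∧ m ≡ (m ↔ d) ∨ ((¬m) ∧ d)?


Compare truth tables:
d | m | φ | ψ
-------------
F | F | F | T
T | F | F | T
F | T | T | F
T | T | F | T
They differ at row 1 (d=F, m=F): φ=F but ψ=T.

No, they are not logically equivalent.


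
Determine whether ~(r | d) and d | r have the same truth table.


Compare truth tables:
d | r | φ | ψ
-------------
False | False | True | False
True | False | False | True
False | True | False | True
True | True | False | True
They differ at row 1 (d=False, r=False): φ=True but ψ=False.

No, they are not logically equivalent.


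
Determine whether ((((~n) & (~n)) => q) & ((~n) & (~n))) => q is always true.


Build the truth table over {n, q}:
n | q | φ
---------
False | False | True
True | False | True
False | True | True
True | True | True
Every row evaluates to true.

Yes, it is a tautology.


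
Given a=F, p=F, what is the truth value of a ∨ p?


Disjunction is false only when both operands are false.
Substitute: a=F, p=F.
F ∨ F evaluates to F.

F


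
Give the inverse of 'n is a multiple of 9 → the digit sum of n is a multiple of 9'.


The inverse of (P → Q) is (¬P → ¬Q). It is equivalent to the converse, not to the original.
Here P = 'n is a multiple of 9' and Q = 'the digit sum of n is a multiple of 9'.

If not (n is a multiple of 9), then not (the digit sum of n is a multiple of 9).


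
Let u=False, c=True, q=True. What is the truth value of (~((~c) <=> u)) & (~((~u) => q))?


Substitute u=False, c=True, q=True:
~c = False
(~c) <=> u = False <=> False = True
~((~c) <=> u) = False
~u = True
(~u) => q = True => True = True
~((~u) => q) = False
(~((~c) <=> u)) & (~((~u) => q)) = False & False = False

False


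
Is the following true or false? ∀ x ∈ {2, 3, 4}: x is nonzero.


Evaluate the predicate on each element: 2:T, 3:T, 4:T.
Every element satisfies the predicate.

T


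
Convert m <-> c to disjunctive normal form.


Step 1: m ↔ c is true exactly when both agree: (m ∧ c) ∨ (¬m ∧ ¬c).

(m AND c) OR ((NOT m) AND (NOT c))


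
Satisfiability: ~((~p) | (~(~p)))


Check all 2 assignments over {p}:
p | φ
-----
False | False
True | False
No assignment makes the formula true.

Unsatisfiable.


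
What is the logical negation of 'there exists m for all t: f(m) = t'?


Negation flips each quantifier (∀↔∃) and negates the inner predicate.
¬(there exists m for all t: φ) = for all m there exists t: ¬φ.

for all m there exists t: NOT(f(m) = t)


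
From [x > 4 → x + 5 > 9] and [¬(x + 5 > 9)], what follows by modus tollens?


Modus tollens: from (P → Q) and ¬Q, infer ¬P.
Q = 'x + 5 > 9' is denied; since P → Q, P must also fail.

Not (x > 4).


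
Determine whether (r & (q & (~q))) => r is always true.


Build the truth table over {q, r}:
q | r | φ
---------
False | False | True
True | False | True
False | True | True
True | True | True
Every row evaluates to true.

Yes, it is a tautology.


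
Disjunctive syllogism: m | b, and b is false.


Disjunctive syllogism: from (P ∨ Q) and ¬P, infer Q.
One disjunct, 'b', is ruled out; the other must hold.

m


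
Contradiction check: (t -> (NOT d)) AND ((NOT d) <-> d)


Truth table over {d, t}:
d | t | φ
---------
F | F | F
T | F | F
F | T | F
T | T | F
Every row is false.

Yes, it is a contradiction.


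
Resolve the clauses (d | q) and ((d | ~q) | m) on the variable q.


The clauses contain complementary literals q and ~q.
Resolution eliminates this pair and disjoins the remaining literals (merging duplicates).

(d | m)


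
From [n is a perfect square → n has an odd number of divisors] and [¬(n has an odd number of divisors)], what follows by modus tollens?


Modus tollens: from (P → Q) and ¬Q, infer ¬P.
Q = 'n has an odd number of divisors' is denied; since P → Q, P must also fail.

Not (n is a perfect square).


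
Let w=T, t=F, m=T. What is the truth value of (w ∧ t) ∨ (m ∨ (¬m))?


Substitute w=T, t=F, m=T:
w ∧ t = T ∧ F = F
¬m = F
m ∨ (¬m) = T ∨ F = T
(w ∧ t) ∨ (m ∨ (¬m)) = F ∨ T = T

T


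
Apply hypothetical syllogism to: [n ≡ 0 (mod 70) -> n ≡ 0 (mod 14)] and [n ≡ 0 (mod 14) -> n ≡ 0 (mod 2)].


Hypothetical syllogism: from (P → Q) and (Q → R), infer (P → R).
Chain the two implications through the shared middle term 'n ≡ 0 (mod 14)'.

n ≡ 0 (mod 70) -> n ≡ 0 (mod 2)


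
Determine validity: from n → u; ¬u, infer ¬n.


This matches the form of modus tollens: the conclusion follows in every model of the premises.

Valid.


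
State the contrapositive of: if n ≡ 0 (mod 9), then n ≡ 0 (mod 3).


The contrapositive of (P → Q) is (¬Q → ¬P); it is logically equivalent to the original.
Here P = 'n ≡ 0 (mod 9)' and Q = 'n ≡ 0 (mod 3)'.

If not (n ≡ 0 (mod 3)), then not (n ≡ 0 (mod 9)).


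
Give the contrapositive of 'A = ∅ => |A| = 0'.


The contrapositive of (P → Q) is (¬Q → ¬P); it is logically equivalent to the original.
Here P = 'A = ∅' and Q = '|A| = 0'.

If not (|A| = 0), then not (A = ∅).


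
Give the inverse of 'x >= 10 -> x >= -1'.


The inverse of (P → Q) is (¬P → ¬Q). It is equivalent to the converse, not to the original.
Here P = 'x >= 10' and Q = 'x >= -1'.

If not (x >= 10), then not (x >= -1).


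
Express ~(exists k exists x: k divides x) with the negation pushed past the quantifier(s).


Negation flips each quantifier (∀↔∃) and negates the inner predicate.
¬(exists k exists x: φ) = forall k forall x: ¬φ.

forall k forall x: ~(k divides x)


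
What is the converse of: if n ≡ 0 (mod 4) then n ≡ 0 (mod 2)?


The converse of (P → Q) is (Q → P). It is not in general equivalent to the original.
Here P = 'n ≡ 0 (mod 4)' and Q = 'n ≡ 0 (mod 2)'.

If n ≡ 0 (mod 2), then n ≡ 0 (mod 4).


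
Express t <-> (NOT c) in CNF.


Step 1: Rewrite t ↔ (¬c) as (t → (¬c)) ∧ ((¬c) → t).
Step 2: Rewrite each implication as a disjunction.
Step 3: Eliminate any double negations (¬¬X = X).

((NOT t) OR (NOT c)) AND (c OR t)


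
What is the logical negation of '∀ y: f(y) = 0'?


¬(∀ x: φ) = ∃ x: ¬φ, and ¬(∃ x: φ) = ∀ x: ¬φ.
Apply to the universal statement.

∃ y: ¬(f(y) = 0)


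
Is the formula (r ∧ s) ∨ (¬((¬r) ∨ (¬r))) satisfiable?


Search for a satisfying assignment over {r, s}.
Try r=T, s=F: the formula evaluates to T.
A satisfying assignment exists.

Satisfiable.


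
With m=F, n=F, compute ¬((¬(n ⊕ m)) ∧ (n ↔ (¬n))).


Substitute m=F, n=F:
n ⊕ m = F ⊕ F = F
¬(n ⊕ m) = T
¬n = T
n ↔ (¬n) = F ↔ T = F
(¬(n ⊕ m)) ∧ (n ↔ (¬n)) = T ∧ F = F
¬((¬(n ⊕ m)) ∧ (n ↔ (¬n))) = T

T


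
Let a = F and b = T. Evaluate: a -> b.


Implication is false only when antecedent is true and consequent is false.
Substitute: a=F, b=T.
F -> T evaluates to T.

T


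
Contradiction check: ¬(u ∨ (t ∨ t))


Truth table over {t, u}:
t | u | φ
---------
F | F | T
T | F | F
F | T | F
T | T | F
Satisfying assignment at row 1: t=F, u=F gives T.

No, it is not a contradiction.


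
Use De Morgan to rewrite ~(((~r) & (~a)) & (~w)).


De Morgan: the negation of a conjunction is the disjunction of the negations.
Distribute ~ across &, flipping it to |, and negate each literal.

(r | a) | w


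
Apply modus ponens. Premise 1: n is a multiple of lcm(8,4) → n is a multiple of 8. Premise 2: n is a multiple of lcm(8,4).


Modus ponens: from (P → Q) and P, infer Q.
P = 'n is a multiple of lcm(8,4)' is asserted, and P → Q holds, so Q follows.

n is a multiple of 8.


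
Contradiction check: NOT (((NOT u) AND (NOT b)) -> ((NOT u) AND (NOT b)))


Truth table over {b, u}:
b | u | φ
---------
F | F | F
T | F | F
F | T | F
T | T | F
Every row is false.

Yes, it is a contradiction.


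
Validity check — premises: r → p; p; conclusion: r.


This is affirming the consequent (fallacy). There exist truth assignments where the premises are all true but the conclusion is false.

Invalid.


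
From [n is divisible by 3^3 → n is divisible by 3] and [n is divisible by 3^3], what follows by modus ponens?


Modus ponens: from (P → Q) and P, infer Q.
P = 'n is divisible by 3^3' is asserted, and P → Q holds, so Q follows.

n is divisible by 3.


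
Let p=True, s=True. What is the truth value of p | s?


Substitute p=True, s=True:
p | s = True | True = True

True


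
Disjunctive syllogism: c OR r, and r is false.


Disjunctive syllogism: from (P ∨ Q) and ¬P, infer Q.
One disjunct, 'r', is ruled out; the other must hold.

c


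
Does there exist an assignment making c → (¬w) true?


Search for a satisfying assignment over {c, w}.
Try c=F, w=F: the formula evaluates to T.
A satisfying assignment exists.

Satisfiable.


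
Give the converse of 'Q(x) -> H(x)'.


The converse of (P → Q) is (Q → P). It is not in general equivalent to the original.
Here P = 'Q(x)' and Q = 'H(x)'.

If H(x), then Q(x).


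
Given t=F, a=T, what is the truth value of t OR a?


Disjunction is false only when both operands are false.
Substitute: t=F, a=T.
F OR T evaluates to T.

T


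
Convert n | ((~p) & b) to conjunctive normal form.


Step 1: Distribute ∨ over ∧: n ∨ ((¬p) ∧ b) = (n ∨ (¬p)) ∧ (n ∨ b).

(n | (~p)) & (n | b)


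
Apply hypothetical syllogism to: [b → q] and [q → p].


Hypothetical syllogism: from (P → Q) and (Q → R), infer (P → R).
Chain the two implications through the shared middle term 'q'.

b → p


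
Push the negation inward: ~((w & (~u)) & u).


De Morgan: the negation of a conjunction is the disjunction of the negations.
Distribute ~ across &, flipping it to |, and negate each literal.

((~w) | u) | (~u)


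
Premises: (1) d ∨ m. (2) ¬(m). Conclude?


Disjunctive syllogism: from (P ∨ Q) and ¬P, infer Q.
One disjunct, 'm', is ruled out; the other must hold.

d


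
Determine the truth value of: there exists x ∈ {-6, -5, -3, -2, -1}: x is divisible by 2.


Evaluate the predicate on each element: -6:T, -5:F, -3:F, -2:T, -1:F.
Witness x = -6 satisfies the predicate.

T


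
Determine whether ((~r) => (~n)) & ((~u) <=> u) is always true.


Build the truth table over {n, r, u}:
n | r | u | φ
-------------
False | False | False | False
True | False | False | False
False | True | False | False
True | True | False | False
False | False | True | False
True | False | True | False
False | True | True | False
True | True | True | False
Counterexample at row 1: with n=False, r=False, u=False, the formula is False.

No, it is not a tautology.


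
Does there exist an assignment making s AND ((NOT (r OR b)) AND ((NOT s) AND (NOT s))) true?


Check all 8 assignments over {b, r, s}:
b | r | s | φ
-------------
F | F | F | F
T | F | F | F
F | T | F | F
T | T | F | F
F | F | T | F
T | F | T | F
F | T | T | F
T | T | T | F
No assignment makes the formula true.

Unsatisfiable.


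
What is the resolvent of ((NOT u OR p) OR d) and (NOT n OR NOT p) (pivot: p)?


The clauses contain complementary literals p and NOTp.
Resolution eliminates this pair and disjoins the remaining literals (merging duplicates).

((d OR NOT u) OR NOT n)


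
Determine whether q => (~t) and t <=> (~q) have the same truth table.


Compare truth tables:
q | t | φ | ψ
-------------
False | False | True | False
True | False | True | True
False | True | True | True
True | True | False | False
They differ at row 1 (q=False, t=False): φ=True but ψ=False.

No, they are not logically equivalent.


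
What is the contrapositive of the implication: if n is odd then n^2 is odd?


The contrapositive of (P → Q) is (¬Q → ¬P); it is logically equivalent to the original.
Here P = 'n is odd' and Q = 'n^2 is odd'.

If not (n^2 is odd), then not (n is odd).


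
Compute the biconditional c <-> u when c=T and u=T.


Biconditional is true when both operands have the same truth value.
Substitute: c=T, u=T.
T <-> T evaluates to T.

T


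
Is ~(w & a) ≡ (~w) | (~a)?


Compare truth tables:
a | w | φ | ψ
-------------
False | False | True | True
True | False | True | True
False | True | True | True
True | True | False | False
The columns φ and ψ agree on every row.

Yes, they are logically equivalent.


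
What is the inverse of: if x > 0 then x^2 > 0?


The inverse of (P → Q) is (¬P → ¬Q). It is equivalent to the converse, not to the original.
Here P = 'x > 0' and Q = 'x^2 > 0'.

If not (x > 0), then not (x^2 > 0).


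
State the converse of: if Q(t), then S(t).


The converse of (P → Q) is (Q → P). It is not in general equivalent to the original.
Here P = 'Q(t)' and Q = 'S(t)'.

If S(t), then Q(t).


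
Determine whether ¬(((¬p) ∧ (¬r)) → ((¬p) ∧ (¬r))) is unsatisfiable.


Truth table over {p, r}:
p | r | φ
---------
F | F | F
T | F | F
F | T | F
T | T | F
Every row is false.

Yes, it is a contradiction.


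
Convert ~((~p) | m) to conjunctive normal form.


Step 1: Apply De Morgan: ¬((¬p) ∨ m) = ¬(¬p) ∧ ¬m.
Step 2: Eliminate any double negations (¬¬X = X).

p & (~m)


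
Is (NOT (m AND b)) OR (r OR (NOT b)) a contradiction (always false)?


Truth table over {b, m, r}:
b | m | r | φ
-------------
F | F | F | T
T | F | F | T
F | T | F | T
T | T | F | F
F | F | T | T
T | F | T | T
F | T | T | T
T | T | T | T
Satisfying assignment at row 1: b=F, m=F, r=F gives T.

No, it is not a contradiction.


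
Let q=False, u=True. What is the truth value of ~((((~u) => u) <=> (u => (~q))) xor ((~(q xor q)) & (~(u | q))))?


Substitute q=False, u=True:
… (earlier sub-steps elided)
~q = True
u => (~q) = True => True = True
((~u) => u) <=> (u => (~q)) = True <=> True = True
q xor q = False xor False = False
~(q xor q) = True
u | q = True | False = True
~(u | q) = False
(~(q xor q)) & (~(u | q)) = True & False = False
(((~u) => u) <=> (u => (~q))) xor ((~(q xor q)) & (~(u | q))) = True xor False = True
~((((~u) => u) <=> (u => (~q))) xor ((~(q xor q)) & (~(u | q)))) = False

False


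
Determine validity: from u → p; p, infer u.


This is affirming the consequent (fallacy). There exist truth assignments where the premises are all true but the conclusion is false.

Invalid.


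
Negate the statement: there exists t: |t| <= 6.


¬(for all x: φ) = there exists x: ¬φ, and ¬(there exists x: φ) = for all x: ¬φ.
Apply to the existential statement.

for all t: NOT(|t| <= 6)


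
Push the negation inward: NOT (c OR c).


De Morgan: the negation of a disjunction is the conjunction of the negations.
Distribute NOT across OR, flipping it to AND, and negate each literal.

(NOT c) AND (NOT c)


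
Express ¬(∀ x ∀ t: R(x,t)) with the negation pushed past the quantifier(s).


Negation flips each quantifier (∀↔∃) and negates the inner predicate.
¬(∀ x ∀ t: φ) = ∃ x ∃ t: ¬φ.

∃ x ∃ t: ¬(R(x,t))


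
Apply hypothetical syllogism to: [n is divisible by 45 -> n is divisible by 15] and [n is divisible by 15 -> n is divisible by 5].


Hypothetical syllogism: from (P → Q) and (Q → R), infer (P → R).
Chain the two implications through the shared middle term 'n is divisible by 15'.

n is divisible by 45 -> n is divisible by 5


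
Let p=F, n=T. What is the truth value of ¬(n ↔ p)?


Substitute p=F, n=T:
n ↔ p = T ↔ F = F
¬(n ↔ p) = T

T


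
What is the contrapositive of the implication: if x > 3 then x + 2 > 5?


The contrapositive of (P → Q) is (¬Q → ¬P); it is logically equivalent to the original.
Here P = 'x > 3' and Q = 'x + 2 > 5'.

If not (x + 2 > 5), then not (x > 3).


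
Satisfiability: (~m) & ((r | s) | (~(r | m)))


Search for a satisfying assignment over {m, r, s}.
Try m=False, r=False, s=False: the formula evaluates to True.
A satisfying assignment exists.

Satisfiable.


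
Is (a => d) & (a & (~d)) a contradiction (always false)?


Truth table over {a, d}:
a | d | φ
---------
False | False | False
True | False | False
False | True | False
True | True | False
Every row is false.

Yes, it is a contradiction.


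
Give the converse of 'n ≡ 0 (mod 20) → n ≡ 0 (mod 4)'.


The converse of (P → Q) is (Q → P). It is not in general equivalent to the original.
Here P = 'n ≡ 0 (mod 20)' and Q = 'n ≡ 0 (mod 4)'.

If n ≡ 0 (mod 4), then n ≡ 0 (mod 20).


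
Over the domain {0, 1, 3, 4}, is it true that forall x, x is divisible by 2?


Evaluate the predicate on each element: 0:True, 1:False, 3:False, 4:True.
Counterexample x = 1 fails the predicate.

False


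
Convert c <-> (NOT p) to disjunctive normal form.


Step 1: c ↔ (¬p) is true exactly when both agree: (c ∧ (¬p)) ∨ (¬c ∧ ¬(¬p)).
Step 2: Eliminate any double negations (¬¬X = X).

(c AND (NOT p)) OR ((NOT c) AND p)


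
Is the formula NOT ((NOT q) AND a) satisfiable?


Search for a satisfying assignment over {a, q}.
Try a=F, q=F: the formula evaluates to T.
A satisfying assignment exists.

Satisfiable.


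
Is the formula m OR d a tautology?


Build the truth table over {d, m}:
d | m | φ
---------
F | F | F
T | F | T
F | T | T
T | T | T
Counterexample at row 1: with d=F, m=F, the formula is F.

No, it is not a tautology.


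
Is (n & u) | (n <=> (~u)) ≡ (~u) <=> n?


Compare truth tables:
n | u | φ | ψ
-------------
False | False | False | False
True | False | True | True
False | True | True | True
True | True | True | False
They differ at row 4 (n=True, u=True): φ=True but ψ=False.

No, they are not logically equivalent.


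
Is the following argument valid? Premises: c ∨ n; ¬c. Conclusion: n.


This matches the form of disjunctive syllogism: the conclusion follows in every model of the premises.

Valid.


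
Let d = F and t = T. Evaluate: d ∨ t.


Disjunction is false only when both operands are false.
Substitute: d=F, t=T.
F ∨ T evaluates to T.

T


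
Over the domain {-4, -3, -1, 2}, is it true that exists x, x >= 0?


Evaluate the predicate on each element: -4:False, -3:False, -1:False, 2:True.
Witness x = 2 satisfies the predicate.

True


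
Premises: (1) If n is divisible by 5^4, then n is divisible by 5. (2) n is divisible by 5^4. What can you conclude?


Modus ponens: from (P → Q) and P, infer Q.
P = 'n is divisible by 5^4' is asserted, and P → Q holds, so Q follows.

n is divisible by 5.


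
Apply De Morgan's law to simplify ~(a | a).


De Morgan: the negation of a disjunction is the conjunction of the negations.
Distribute ~ across |, flipping it to &, and negate each literal.

(~a) & (~a)


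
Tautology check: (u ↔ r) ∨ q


Build the truth table over {q, r, u}:
q | r | u | φ
-------------
F | F | F | T
T | F | F | T
F | T | F | F
T | T | F | T
F | F | T | F
T | F | T | T
F | T | T | T
T | T | T | T
Counterexample at row 3: with q=F, r=T, u=F, the formula is F.

No, it is not a tautology.


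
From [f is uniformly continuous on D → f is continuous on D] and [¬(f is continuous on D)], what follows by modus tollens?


Modus tollens: from (P → Q) and ¬Q, infer ¬P.
Q = 'f is continuous on D' is denied; since P → Q, P must also fail.

Not (f is uniformly continuous on D).


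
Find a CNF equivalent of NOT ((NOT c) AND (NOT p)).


Step 1: Apply De Morgan: ¬((¬c) ∧ (¬p)) = ¬(¬c) ∨ ¬(¬p).
Step 2: Eliminate any double negations (¬¬X = X).

c OR p


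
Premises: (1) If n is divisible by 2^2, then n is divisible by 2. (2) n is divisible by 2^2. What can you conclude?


Modus ponens: from (P → Q) and P, infer Q.
P = 'n is divisible by 2^2' is asserted, and P → Q holds, so Q follows.

n is divisible by 2.


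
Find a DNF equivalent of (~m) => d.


Step 1: Rewrite (¬m) → d as ¬(¬m) ∨ d.
Step 2: Eliminate any double negations (¬¬X = X).

m | d


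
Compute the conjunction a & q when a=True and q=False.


Conjunction is true only when both operands are true.
Substitute: a=True, q=False.
True & False evaluates to False.

False


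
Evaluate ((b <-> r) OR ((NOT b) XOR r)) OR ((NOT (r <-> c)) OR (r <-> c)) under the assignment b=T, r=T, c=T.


Substitute b=T, r=T, c=T:
b <-> r = T <-> T = T
NOT b = F
(NOT b) XOR r = F XOR T = T
(b <-> r) OR ((NOT b) XOR r) = T OR T = T
r <-> c = T <-> T = T
NOT (r <-> c) = F
r <-> c = T <-> T = T
(NOT (r <-> c)) OR (r <-> c) = F OR T = T
((b <-> r) OR ((NOT b) XOR r)) OR ((NOT (r <-> c)) OR (r <-> c)) = T OR T = T

T


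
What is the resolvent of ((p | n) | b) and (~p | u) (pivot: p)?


The clauses contain complementary literals p and ~p.
Resolution eliminates this pair and disjoins the remaining literals (merging duplicates).

((n | b) | u)


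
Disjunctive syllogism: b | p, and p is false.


Disjunctive syllogism: from (P ∨ Q) and ¬P, infer Q.
One disjunct, 'p', is ruled out; the other must hold.

b


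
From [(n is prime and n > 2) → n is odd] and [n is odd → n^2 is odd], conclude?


Hypothetical syllogism: from (P → Q) and (Q → R), infer (P → R).
Chain the two implications through the shared middle term 'n is odd'.

(n is prime and n > 2) → n^2 is odd


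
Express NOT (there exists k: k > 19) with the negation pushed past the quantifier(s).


¬(for all x: φ) = there exists x: ¬φ, and ¬(there exists x: φ) = for all x: ¬φ.
Apply to the existential statement.

for all k: NOT(k > 19)


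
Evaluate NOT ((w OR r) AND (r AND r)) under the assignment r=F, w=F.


Substitute r=F, w=F:
w OR r = F OR F = F
r AND r = F AND F = F
(w OR r) AND (r AND r) = F AND F = F
NOT ((w OR r) AND (r AND r)) = T

T


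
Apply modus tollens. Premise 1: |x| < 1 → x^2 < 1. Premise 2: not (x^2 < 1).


Modus tollens: from (P → Q) and ¬Q, infer ¬P.
Q = 'x^2 < 1' is denied; since P → Q, P must also fail.

Not (|x| < 1).


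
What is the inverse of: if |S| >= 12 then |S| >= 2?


The inverse of (P → Q) is (¬P → ¬Q). It is equivalent to the converse, not to the original.
Here P = '|S| >= 12' and Q = '|S| >= 2'.

If not (|S| >= 12), then not (|S| >= 2).


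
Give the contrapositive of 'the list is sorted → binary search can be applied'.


The contrapositive of (P → Q) is (¬Q → ¬P); it is logically equivalent to the original.
Here P = 'the list is sorted' and Q = 'binary search can be applied'.

If not (binary search can be applied), then not (the list is sorted).


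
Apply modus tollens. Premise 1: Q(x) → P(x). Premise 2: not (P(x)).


Modus tollens: from (P → Q) and ¬Q, infer ¬P.
Q = 'P(x)' is denied; since P → Q, P must also fail.

Not (Q(x)).


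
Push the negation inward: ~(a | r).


De Morgan: the negation of a disjunction is the conjunction of the negations.
Distribute ~ across |, flipping it to &, and negate each literal.

(~a) & (~r)


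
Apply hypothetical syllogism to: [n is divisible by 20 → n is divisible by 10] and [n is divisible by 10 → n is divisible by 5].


Hypothetical syllogism: from (P → Q) and (Q → R), infer (P → R).
Chain the two implications through the shared middle term 'n is divisible by 10'.

n is divisible by 20 → n is divisible by 5


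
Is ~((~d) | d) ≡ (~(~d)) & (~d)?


Compare truth tables:
d | φ | ψ
---------
False | False | False
True | False | False
The columns φ and ψ agree on every row.

Yes, they are logically equivalent.


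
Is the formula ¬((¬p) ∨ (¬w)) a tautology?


Build the truth table over {p, w}:
p | w | φ
---------
F | F | F
T | F | F
F | T | F
T | T | T
Counterexample at row 1: with p=F, w=F, the formula is F.

No, it is not a tautology.


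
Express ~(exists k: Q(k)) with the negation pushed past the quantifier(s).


¬(forall x: φ) = exists x: ¬φ, and ¬(exists x: φ) = forall x: ¬φ.
Apply to the existential statement.

forall k: ~(Q(k))


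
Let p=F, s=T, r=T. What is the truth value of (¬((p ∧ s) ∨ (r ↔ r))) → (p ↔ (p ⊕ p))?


Substitute p=F, s=T, r=T:
p ∧ s = F ∧ T = F
r ↔ r = T ↔ T = T
(p ∧ s) ∨ (r ↔ r) = F ∨ T = T
¬((p ∧ s) ∨ (r ↔ r)) = F
p ⊕ p = F ⊕ F = F
p ↔ (p ⊕ p) = F ↔ F = T
(¬((p ∧ s) ∨ (r ↔ r))) → (p ↔ (p ⊕ p)) = F → T = T

T


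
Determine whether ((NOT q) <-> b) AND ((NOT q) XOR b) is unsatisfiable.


Truth table over {b, q}:
b | q | φ
---------
F | F | F
T | F | F
F | T | F
T | T | F
Every row is false.

Yes, it is a contradiction.


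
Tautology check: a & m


Build the truth table over {a, m}:
a | m | φ
---------
False | False | False
True | False | False
False | True | False
True | True | True
Counterexample at row 1: with a=False, m=False, the formula is False.

No, it is not a tautology.


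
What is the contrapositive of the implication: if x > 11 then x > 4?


The contrapositive of (P → Q) is (¬Q → ¬P); it is logically equivalent to the original.
Here P = 'x > 11' and Q = 'x > 4'.

If not (x > 4), then not (x > 11).


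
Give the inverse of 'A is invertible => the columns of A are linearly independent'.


The inverse of (P → Q) is (¬P → ¬Q). It is equivalent to the converse, not to the original.
Here P = 'A is invertible' and Q = 'the columns of A are linearly independent'.

If not (A is invertible), then not (the columns of A are linearly independent).


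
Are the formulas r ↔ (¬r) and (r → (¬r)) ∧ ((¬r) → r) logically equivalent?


Compare truth tables:
r | φ | ψ
---------
F | F | F
T | F | F
The columns φ and ψ agree on every row.

Yes, they are logically equivalent.


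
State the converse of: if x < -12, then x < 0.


The converse of (P → Q) is (Q → P). It is not in general equivalent to the original.
Here P = 'x < -12' and Q = 'x < 0'.

If x < 0, then x < -12.


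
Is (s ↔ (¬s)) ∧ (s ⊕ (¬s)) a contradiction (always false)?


Truth table over {s}:
s | φ
-----
F | F
T | F
Every row is false.

Yes, it is a contradiction.


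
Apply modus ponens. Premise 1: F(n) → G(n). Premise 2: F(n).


Modus ponens: from (P → Q) and P, infer Q.
P = 'F(n)' is asserted, and P → Q holds, so Q follows.

G(n).


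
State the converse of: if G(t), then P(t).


The converse of (P → Q) is (Q → P). It is not in general equivalent to the original.
Here P = 'G(t)' and Q = 'P(t)'.

If P(t), then G(t).


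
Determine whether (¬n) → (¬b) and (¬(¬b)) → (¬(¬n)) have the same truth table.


Compare truth tables:
b | n | φ | ψ
-------------
F | F | T | T
T | F | F | F
F | T | T | T
T | T | T | T
The columns φ and ψ agree on every row.

Yes, they are logically equivalent.


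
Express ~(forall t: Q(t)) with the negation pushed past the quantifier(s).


¬(forall x: φ) = exists x: ¬φ, and ¬(exists x: φ) = forall x: ¬φ.
Apply to the universal statement.

exists t: ~(Q(t))


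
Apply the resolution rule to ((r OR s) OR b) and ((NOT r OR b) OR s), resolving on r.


The clauses contain complementary literals r and NOTr.
Resolution eliminates this pair and disjoins the remaining literals (merging duplicates).

(b OR s)


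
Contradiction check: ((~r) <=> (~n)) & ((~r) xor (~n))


Truth table over {n, r}:
n | r | φ
---------
False | False | False
True | False | False
False | True | False
True | True | False
Every row is false.

Yes, it is a contradiction.


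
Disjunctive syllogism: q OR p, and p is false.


Disjunctive syllogism: from (P ∨ Q) and ¬P, infer Q.
One disjunct, 'p', is ruled out; the other must hold.

q


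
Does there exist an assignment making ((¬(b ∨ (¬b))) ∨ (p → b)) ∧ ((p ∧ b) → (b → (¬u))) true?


Search for a satisfying assignment over {b, p, u}.
Try b=F, p=F, u=F: the formula evaluates to T.
A satisfying assignment exists.

Satisfiable.


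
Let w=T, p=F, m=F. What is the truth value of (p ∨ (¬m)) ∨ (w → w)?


Substitute w=T, p=F, m=F:
¬m = T
p ∨ (¬m) = F ∨ T = T
w → w = T → T = T
(p ∨ (¬m)) ∨ (w → w) = T ∨ T = T

T


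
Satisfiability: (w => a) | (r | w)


Search for a satisfying assignment over {a, r, w}.
Try a=False, r=False, w=False: the formula evaluates to True.
A satisfying assignment exists.

Satisfiable.


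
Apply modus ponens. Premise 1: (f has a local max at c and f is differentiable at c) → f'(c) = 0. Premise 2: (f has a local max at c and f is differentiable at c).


Modus ponens: from (P → Q) and P, infer Q.
P = '(f has a local max at c and f is differentiable at c)' is asserted, and P → Q holds, so Q follows.

f'(c) = 0.


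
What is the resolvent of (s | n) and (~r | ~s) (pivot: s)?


The clauses contain complementary literals s and ~s.
Resolution eliminates this pair and disjoins the remaining literals (merging duplicates).

(n | ~r)


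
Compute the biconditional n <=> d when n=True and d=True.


Biconditional is true when both operands have the same truth value.
Substitute: n=True, d=True.
True <=> True evaluates to True.

True


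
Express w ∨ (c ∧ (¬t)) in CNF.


Step 1: Distribute ∨ over ∧: w ∨ (c ∧ (¬t)) = (w ∨ c) ∧ (w ∨ (¬t)).

(w ∨ c) ∧ (w ∨ (¬t))


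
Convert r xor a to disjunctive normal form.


Step 1: r ⊕ a is true exactly when they disagree: (r ∧ ¬a) ∨ (¬r ∧ a).

(r & (~a)) | ((~r) & a)


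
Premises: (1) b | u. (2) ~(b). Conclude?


Disjunctive syllogism: from (P ∨ Q) and ¬P, infer Q.
One disjunct, 'b', is ruled out; the other must hold.

u


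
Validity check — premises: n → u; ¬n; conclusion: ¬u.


This is denying the antecedent (fallacy). There exist truth assignments where the premises are all true but the conclusion is false.

Invalid.


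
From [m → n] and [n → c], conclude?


Hypothetical syllogism: from (P → Q) and (Q → R), infer (P → R).
Chain the two implications through the shared middle term 'n'.

m → c


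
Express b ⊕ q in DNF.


Step 1: b ⊕ q is true exactly when they disagree: (b ∧ ¬q) ∨ (¬b ∧ q).

(b ∧ (¬q)) ∨ ((¬b) ∧ q)


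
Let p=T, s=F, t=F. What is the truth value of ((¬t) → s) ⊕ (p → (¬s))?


Substitute p=T, s=F, t=F:
¬t = T
(¬t) → s = T → F = F
¬s = T
p → (¬s) = T → T = T
((¬t) → s) ⊕ (p → (¬s)) = F ⊕ T = T

T
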